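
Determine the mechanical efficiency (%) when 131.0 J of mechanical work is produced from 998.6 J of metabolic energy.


eta = (W_mech / E_meta) * 100
eta = (131.0 / 998.6) * 100
ratio = 0.1312
eta = 13.1184


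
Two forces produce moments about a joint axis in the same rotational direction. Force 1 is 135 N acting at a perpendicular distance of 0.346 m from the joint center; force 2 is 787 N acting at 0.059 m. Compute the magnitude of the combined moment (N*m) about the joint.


M = F1 * d1 + F2 * d2
M = 135 * 0.346 + 787 * 0.059
M = 46.7100 + 46.4330
M = 93.1430


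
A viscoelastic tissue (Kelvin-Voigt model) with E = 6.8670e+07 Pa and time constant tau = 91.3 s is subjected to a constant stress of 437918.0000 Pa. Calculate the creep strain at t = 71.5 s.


epsilon(t) = (sigma/E) * (1 - exp(-t/tau))
sigma/E = 437918.0000 / 6.8670e+07 = 0.0064
exp(-t/tau) = exp(-71.5 / 91.3) = 0.4570
epsilon = 0.0064 * (1 - 0.4570)
epsilon = 0.0035


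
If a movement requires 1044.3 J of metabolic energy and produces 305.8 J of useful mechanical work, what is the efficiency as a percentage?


eta = (W_mech / E_meta) * 100
eta = (305.8 / 1044.3) * 100
ratio = 0.2928
eta = 29.2828


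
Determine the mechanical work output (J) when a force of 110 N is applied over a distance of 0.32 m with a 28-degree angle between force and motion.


W = F * d * cos(theta)
theta = 28 deg = 0.4887 rad
cos(theta) = 0.8829
W = 110 * 0.32 * 0.8829
W = 31.0798


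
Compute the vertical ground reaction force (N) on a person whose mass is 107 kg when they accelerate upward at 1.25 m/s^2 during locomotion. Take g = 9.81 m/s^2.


GRF = m * (g + a)
GRF = 107 * (9.81 + 1.25)
GRF = 107 * 11.0600
GRF = 1183.4200


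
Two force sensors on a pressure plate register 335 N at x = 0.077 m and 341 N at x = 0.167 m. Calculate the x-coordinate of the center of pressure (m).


COP_x = (F1*x1 + F2*x2) / (F1 + F2)
COP_x = (335*0.077 + 341*0.167) / (335 + 341)
Numerator = 82.7420
Denominator = 676
COP_x = 0.1224


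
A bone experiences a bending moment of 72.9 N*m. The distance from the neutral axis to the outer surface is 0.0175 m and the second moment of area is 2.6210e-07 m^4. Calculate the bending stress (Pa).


sigma = M * c / I
sigma = 72.9 * 0.0175 / 2.6210e-07
M * c = 1.2758
sigma = 4.8674e+06


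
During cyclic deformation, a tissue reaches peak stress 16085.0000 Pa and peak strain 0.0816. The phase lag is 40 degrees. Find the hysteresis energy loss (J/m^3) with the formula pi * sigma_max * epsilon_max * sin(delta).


E_loss = pi * sigma_max * epsilon_max * sin(delta)
delta = 40 deg = 0.6981 rad
sin(delta) = 0.6428
E_loss = pi * 16085.0000 * 0.0816 * 0.6428
E_loss = 2650.5048


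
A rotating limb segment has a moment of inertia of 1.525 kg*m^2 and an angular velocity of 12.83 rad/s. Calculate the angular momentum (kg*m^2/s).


L = I * omega
L = 1.525 * 12.83
L = 19.5657


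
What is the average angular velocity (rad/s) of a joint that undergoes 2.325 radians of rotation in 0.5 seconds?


omega = delta_theta / delta_t
omega = 2.325 / 0.5
omega = 4.6500


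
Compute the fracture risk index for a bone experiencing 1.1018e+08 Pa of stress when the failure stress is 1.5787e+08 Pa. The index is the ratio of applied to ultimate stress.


FRI = applied / ultimate
FRI = 1.1018e+08 / 1.5787e+08
FRI = 0.6979


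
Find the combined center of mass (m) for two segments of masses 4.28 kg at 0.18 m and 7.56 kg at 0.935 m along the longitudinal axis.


COM = (m1*x1 + m2*x2) / (m1 + m2)
COM = (4.28*0.18 + 7.56*0.935) / (4.28 + 7.56)
Numerator = 7.8390
Denominator = 11.8400
COM = 0.6621


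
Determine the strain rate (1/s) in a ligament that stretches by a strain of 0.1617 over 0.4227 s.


strain_rate = delta_strain / delta_t
strain_rate = 0.1617 / 0.4227
strain_rate = 0.3825


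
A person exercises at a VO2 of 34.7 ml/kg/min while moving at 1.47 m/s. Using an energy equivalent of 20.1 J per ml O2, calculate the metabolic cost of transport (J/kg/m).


Power per kg = VO2 * 20.1 / 60
Power per kg = 34.7 * 20.1 / 60 = 11.6245 W/kg
Cost = power_per_kg / speed
Cost = 11.6245 / 1.47
Cost = 7.9078


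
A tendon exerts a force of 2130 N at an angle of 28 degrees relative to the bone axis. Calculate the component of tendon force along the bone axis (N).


F_eff = F_tendon * cos(theta)
theta = 28 deg = 0.4887 rad
cos(theta) = 0.8829
F_eff = 2130 * 0.8829
F_eff = 1880.6784


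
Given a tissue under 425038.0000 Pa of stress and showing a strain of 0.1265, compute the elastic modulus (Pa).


E = stress / strain
E = 425038.0000 / 0.1265
E = 3.3600e+06


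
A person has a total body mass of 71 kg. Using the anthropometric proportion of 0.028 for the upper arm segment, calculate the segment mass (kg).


m_segment = body_mass * fraction
m_segment = 71 * 0.028
m_segment = 1.9880


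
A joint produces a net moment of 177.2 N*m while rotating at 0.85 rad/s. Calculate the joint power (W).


P = M * omega
P = 177.2 * 0.85
P = 150.6200


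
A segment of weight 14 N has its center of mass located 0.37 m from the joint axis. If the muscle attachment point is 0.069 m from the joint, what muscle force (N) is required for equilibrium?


F_muscle = W * d_load / d_muscle
F_muscle = 14 * 0.37 / 0.069
Numerator = 5.1800
F_muscle = 75.0725


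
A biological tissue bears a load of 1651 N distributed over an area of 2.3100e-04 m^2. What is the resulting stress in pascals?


stress = F / A
stress = 1651 / 2.3100e-04
stress = 7.1472e+06


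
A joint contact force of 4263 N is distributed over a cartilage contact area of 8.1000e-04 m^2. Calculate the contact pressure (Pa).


P = F / A
P = 4263 / 8.1000e-04
P = 5.2630e+06


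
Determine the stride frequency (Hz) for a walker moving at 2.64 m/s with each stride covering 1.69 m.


f = v / stride_length
f = 2.64 / 1.69
f = 1.5621


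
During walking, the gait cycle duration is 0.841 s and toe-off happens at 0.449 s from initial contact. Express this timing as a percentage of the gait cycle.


pct = (event_time / cycle_time) * 100
pct = (0.449 / 0.841) * 100
ratio = 0.5339
pct = 53.3888


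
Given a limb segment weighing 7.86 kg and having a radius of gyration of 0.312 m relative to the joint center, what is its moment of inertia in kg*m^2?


I = m * k^2
I = 7.86 * 0.312^2
k^2 = 0.0973
I = 0.7651


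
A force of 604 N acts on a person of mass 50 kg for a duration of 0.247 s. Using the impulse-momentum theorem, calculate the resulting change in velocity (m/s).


J = F * dt = 604 * 0.247 = 149.1880 N*s
delta_v = J / m
delta_v = 149.1880 / 50
delta_v = 2.9838


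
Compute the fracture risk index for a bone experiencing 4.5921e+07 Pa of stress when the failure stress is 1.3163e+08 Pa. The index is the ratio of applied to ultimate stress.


FRI = applied / ultimate
FRI = 4.5921e+07 / 1.3163e+08
FRI = 0.3489


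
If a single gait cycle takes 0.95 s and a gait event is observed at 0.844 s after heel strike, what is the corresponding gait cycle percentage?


pct = (event_time / cycle_time) * 100
pct = (0.844 / 0.95) * 100
ratio = 0.8884
pct = 88.8421


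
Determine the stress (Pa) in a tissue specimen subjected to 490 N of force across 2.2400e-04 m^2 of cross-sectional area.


stress = F / A
stress = 490 / 2.2400e-04
stress = 2.1875e+06


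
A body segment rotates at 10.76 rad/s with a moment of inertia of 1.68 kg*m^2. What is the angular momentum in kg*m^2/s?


L = I * omega
L = 1.68 * 10.76
L = 18.0768


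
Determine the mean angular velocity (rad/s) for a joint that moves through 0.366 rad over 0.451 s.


omega = delta_theta / delta_t
omega = 0.366 / 0.451
omega = 0.8115


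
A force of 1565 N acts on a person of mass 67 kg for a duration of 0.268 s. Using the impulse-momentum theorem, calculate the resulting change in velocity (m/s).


J = F * dt = 1565 * 0.268 = 419.4200 N*s
delta_v = J / m
delta_v = 419.4200 / 67
delta_v = 6.2600


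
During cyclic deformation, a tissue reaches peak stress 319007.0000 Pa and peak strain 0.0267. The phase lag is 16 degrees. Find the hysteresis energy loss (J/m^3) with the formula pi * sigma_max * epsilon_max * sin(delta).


E_loss = pi * sigma_max * epsilon_max * sin(delta)
delta = 16 deg = 0.2793 rad
sin(delta) = 0.2756
E_loss = pi * 319007.0000 * 0.0267 * 0.2756
E_loss = 7375.6351


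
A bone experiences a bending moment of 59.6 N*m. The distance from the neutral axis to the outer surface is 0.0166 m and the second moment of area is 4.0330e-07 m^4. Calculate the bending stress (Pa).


sigma = M * c / I
sigma = 59.6 * 0.0166 / 4.0330e-07
M * c = 0.9894
sigma = 2.4532e+06


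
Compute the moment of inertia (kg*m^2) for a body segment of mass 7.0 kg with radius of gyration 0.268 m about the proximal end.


I = m * k^2
I = 7.0 * 0.268^2
k^2 = 0.0718
I = 0.5028


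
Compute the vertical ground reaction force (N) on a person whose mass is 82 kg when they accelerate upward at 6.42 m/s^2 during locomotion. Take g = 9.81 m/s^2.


GRF = m * (g + a)
GRF = 82 * (9.81 + 6.42)
GRF = 82 * 16.2300
GRF = 1330.8600


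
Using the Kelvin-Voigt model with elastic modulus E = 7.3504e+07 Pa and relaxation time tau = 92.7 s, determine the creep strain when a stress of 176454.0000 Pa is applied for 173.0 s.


epsilon(t) = (sigma/E) * (1 - exp(-t/tau))
sigma/E = 176454.0000 / 7.3504e+07 = 0.0024
exp(-t/tau) = exp(-173.0 / 92.7) = 0.1547
epsilon = 0.0024 * (1 - 0.1547)
epsilon = 0.0020


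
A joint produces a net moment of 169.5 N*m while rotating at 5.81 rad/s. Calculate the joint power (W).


P = M * omega
P = 169.5 * 5.81
P = 984.7950


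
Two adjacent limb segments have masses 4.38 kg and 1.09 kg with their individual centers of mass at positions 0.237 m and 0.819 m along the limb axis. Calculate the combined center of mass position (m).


COM = (m1*x1 + m2*x2) / (m1 + m2)
COM = (4.38*0.237 + 1.09*0.819) / (4.38 + 1.09)
Numerator = 1.9308
Denominator = 5.4700
COM = 0.3530


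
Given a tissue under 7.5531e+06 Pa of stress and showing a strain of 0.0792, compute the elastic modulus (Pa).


E = stress / strain
E = 7.5531e+06 / 0.0792
E = 9.5367e+07


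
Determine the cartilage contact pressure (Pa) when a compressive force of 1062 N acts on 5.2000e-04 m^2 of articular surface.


P = F / A
P = 1062 / 5.2000e-04
P = 2.0423e+06


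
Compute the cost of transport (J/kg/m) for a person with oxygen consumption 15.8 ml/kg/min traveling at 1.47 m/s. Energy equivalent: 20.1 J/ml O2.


Power per kg = VO2 * 20.1 / 60
Power per kg = 15.8 * 20.1 / 60 = 5.2930 W/kg
Cost = power_per_kg / speed
Cost = 5.2930 / 1.47
Cost = 3.6007


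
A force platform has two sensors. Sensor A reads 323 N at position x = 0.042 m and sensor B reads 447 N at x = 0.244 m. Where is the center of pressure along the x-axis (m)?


COP_x = (F1*x1 + F2*x2) / (F1 + F2)
COP_x = (323*0.042 + 447*0.244) / (323 + 447)
Numerator = 122.6340
Denominator = 770
COP_x = 0.1593


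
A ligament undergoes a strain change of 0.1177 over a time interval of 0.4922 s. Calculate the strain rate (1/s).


strain_rate = delta_strain / delta_t
strain_rate = 0.1177 / 0.4922
strain_rate = 0.2391


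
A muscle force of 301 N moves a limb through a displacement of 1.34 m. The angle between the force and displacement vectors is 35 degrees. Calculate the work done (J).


W = F * d * cos(theta)
theta = 35 deg = 0.6109 rad
cos(theta) = 0.8192
W = 301 * 1.34 * 0.8192
W = 330.3968


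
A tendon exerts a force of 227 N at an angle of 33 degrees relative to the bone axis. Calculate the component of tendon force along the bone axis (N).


F_eff = F_tendon * cos(theta)
theta = 33 deg = 0.5760 rad
cos(theta) = 0.8387
F_eff = 227 * 0.8387
F_eff = 190.3782


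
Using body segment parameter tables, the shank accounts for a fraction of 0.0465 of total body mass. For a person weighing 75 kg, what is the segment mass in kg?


m_segment = body_mass * fraction
m_segment = 75 * 0.0465
m_segment = 3.4875


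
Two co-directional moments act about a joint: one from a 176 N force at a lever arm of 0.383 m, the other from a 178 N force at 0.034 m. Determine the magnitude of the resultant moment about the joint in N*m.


M = F1 * d1 + F2 * d2
M = 176 * 0.383 + 178 * 0.034
M = 67.4080 + 6.0520
M = 73.4600


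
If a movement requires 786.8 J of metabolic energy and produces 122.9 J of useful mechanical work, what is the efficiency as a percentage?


eta = (W_mech / E_meta) * 100
eta = (122.9 / 786.8) * 100
ratio = 0.1562
eta = 15.6202


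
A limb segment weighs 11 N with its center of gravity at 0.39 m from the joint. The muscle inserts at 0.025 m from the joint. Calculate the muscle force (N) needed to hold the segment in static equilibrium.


F_muscle = W * d_load / d_muscle
F_muscle = 11 * 0.39 / 0.025
Numerator = 4.2900
F_muscle = 171.6000


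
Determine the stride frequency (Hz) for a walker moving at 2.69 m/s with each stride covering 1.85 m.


f = v / stride_length
f = 2.69 / 1.85
f = 1.4541


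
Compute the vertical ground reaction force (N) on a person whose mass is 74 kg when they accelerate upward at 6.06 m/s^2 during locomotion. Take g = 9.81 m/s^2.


GRF = m * (g + a)
GRF = 74 * (9.81 + 6.06)
GRF = 74 * 15.8700
GRF = 1174.3800


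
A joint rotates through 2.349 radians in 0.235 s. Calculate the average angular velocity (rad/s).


omega = delta_theta / delta_t
omega = 2.349 / 0.235
omega = 9.9957


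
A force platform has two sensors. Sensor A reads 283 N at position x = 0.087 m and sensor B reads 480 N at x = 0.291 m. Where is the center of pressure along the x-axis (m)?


COP_x = (F1*x1 + F2*x2) / (F1 + F2)
COP_x = (283*0.087 + 480*0.291) / (283 + 480)
Numerator = 164.3010
Denominator = 763
COP_x = 0.2153


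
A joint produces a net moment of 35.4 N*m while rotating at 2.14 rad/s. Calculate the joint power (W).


P = M * omega
P = 35.4 * 2.14
P = 75.7560


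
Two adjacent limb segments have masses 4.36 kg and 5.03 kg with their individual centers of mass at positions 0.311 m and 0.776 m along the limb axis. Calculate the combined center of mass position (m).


COM = (m1*x1 + m2*x2) / (m1 + m2)
COM = (4.36*0.311 + 5.03*0.776) / (4.36 + 5.03)
Numerator = 5.2592
Denominator = 9.3900
COM = 0.5601


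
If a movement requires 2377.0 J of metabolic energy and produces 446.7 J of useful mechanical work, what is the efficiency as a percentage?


eta = (W_mech / E_meta) * 100
eta = (446.7 / 2377.0) * 100
ratio = 0.1879
eta = 18.7926


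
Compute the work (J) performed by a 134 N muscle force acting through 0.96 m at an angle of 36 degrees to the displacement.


W = F * d * cos(theta)
theta = 36 deg = 0.6283 rad
cos(theta) = 0.8090
W = 134 * 0.96 * 0.8090
W = 104.0719


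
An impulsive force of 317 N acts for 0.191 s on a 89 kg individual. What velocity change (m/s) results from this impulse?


J = F * dt = 317 * 0.191 = 60.5470 N*s
delta_v = J / m
delta_v = 60.5470 / 89
delta_v = 0.6803


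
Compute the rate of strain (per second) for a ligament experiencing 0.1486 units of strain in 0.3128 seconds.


strain_rate = delta_strain / delta_t
strain_rate = 0.1486 / 0.3128
strain_rate = 0.4751


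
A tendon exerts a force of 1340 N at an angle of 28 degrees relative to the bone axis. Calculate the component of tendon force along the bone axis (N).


F_eff = F_tendon * cos(theta)
theta = 28 deg = 0.4887 rad
cos(theta) = 0.8829
F_eff = 1340 * 0.8829
F_eff = 1183.1498


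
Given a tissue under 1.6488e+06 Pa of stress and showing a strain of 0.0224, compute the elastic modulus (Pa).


E = stress / strain
E = 1.6488e+06 / 0.0224
E = 7.3607e+07


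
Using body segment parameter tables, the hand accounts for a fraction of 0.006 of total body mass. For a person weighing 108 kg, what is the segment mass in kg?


m_segment = body_mass * fraction
m_segment = 108 * 0.006
m_segment = 0.6480


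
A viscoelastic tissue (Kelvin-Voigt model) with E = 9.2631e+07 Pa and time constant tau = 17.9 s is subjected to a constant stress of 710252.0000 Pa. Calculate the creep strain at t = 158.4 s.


epsilon(t) = (sigma/E) * (1 - exp(-t/tau))
sigma/E = 710252.0000 / 9.2631e+07 = 0.0077
exp(-t/tau) = exp(-158.4 / 17.9) = 1.4350e-04
epsilon = 0.0077 * (1 - 1.4350e-04)
epsilon = 0.0077


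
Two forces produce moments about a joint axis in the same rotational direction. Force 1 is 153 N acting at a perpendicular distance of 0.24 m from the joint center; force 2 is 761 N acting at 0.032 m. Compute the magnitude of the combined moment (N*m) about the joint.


M = F1 * d1 + F2 * d2
M = 153 * 0.24 + 761 * 0.032
M = 36.7200 + 24.3520
M = 61.0720


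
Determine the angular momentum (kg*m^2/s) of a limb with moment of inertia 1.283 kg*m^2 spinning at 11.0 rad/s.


L = I * omega
L = 1.283 * 11.0
L = 14.1130


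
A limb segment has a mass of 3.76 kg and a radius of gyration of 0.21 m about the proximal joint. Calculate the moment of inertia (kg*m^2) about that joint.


I = m * k^2
I = 3.76 * 0.21^2
k^2 = 0.0441
I = 0.1658


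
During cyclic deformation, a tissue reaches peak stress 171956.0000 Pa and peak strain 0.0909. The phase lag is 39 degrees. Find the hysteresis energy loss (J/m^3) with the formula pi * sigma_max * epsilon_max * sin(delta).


E_loss = pi * sigma_max * epsilon_max * sin(delta)
delta = 39 deg = 0.6807 rad
sin(delta) = 0.6293
E_loss = pi * 171956.0000 * 0.0909 * 0.6293
E_loss = 30903.1602


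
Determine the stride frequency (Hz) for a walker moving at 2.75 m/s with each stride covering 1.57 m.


f = v / stride_length
f = 2.75 / 1.57
f = 1.7516


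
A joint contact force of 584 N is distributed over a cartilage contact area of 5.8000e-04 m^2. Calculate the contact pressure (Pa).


P = F / A
P = 584 / 5.8000e-04
P = 1.0069e+06


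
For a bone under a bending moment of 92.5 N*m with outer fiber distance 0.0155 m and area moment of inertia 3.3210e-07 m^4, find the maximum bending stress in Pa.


sigma = M * c / I
sigma = 92.5 * 0.0155 / 3.3210e-07
M * c = 1.4338
sigma = 4.3172e+06


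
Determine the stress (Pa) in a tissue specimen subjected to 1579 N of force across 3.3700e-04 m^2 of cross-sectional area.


stress = F / A
stress = 1579 / 3.3700e-04
stress = 4.6855e+06


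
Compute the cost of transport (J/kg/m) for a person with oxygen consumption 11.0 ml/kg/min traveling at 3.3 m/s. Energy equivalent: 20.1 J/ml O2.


Power per kg = VO2 * 20.1 / 60
Power per kg = 11.0 * 20.1 / 60 = 3.6850 W/kg
Cost = power_per_kg / speed
Cost = 3.6850 / 3.3
Cost = 1.1167


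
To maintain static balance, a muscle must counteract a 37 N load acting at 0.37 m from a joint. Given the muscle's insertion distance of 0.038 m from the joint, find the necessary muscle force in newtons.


F_muscle = W * d_load / d_muscle
F_muscle = 37 * 0.37 / 0.038
Numerator = 13.6900
F_muscle = 360.2632


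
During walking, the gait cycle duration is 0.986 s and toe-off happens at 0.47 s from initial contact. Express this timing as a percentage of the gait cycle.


pct = (event_time / cycle_time) * 100
pct = (0.47 / 0.986) * 100
ratio = 0.4767
pct = 47.6673


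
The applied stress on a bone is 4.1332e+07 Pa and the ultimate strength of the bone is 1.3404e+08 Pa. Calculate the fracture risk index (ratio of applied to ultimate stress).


FRI = applied / ultimate
FRI = 4.1332e+07 / 1.3404e+08
FRI = 0.3084


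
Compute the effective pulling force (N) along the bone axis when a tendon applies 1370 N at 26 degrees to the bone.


F_eff = F_tendon * cos(theta)
theta = 26 deg = 0.4538 rad
cos(theta) = 0.8988
F_eff = 1370 * 0.8988
F_eff = 1231.3478


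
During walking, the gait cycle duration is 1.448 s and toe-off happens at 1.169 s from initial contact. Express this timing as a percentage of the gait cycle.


pct = (event_time / cycle_time) * 100
pct = (1.169 / 1.448) * 100
ratio = 0.8073
pct = 80.7320


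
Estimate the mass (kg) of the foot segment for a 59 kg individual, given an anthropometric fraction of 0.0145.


m_segment = body_mass * fraction
m_segment = 59 * 0.0145
m_segment = 0.8555


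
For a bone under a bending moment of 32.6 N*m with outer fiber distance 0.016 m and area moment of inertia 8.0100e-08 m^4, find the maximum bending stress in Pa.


sigma = M * c / I
sigma = 32.6 * 0.016 / 8.0100e-08
M * c = 0.5216
sigma = 6.5119e+06


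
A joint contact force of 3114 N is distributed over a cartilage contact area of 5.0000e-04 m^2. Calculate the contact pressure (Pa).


P = F / A
P = 3114 / 5.0000e-04
P = 6.2280e+06


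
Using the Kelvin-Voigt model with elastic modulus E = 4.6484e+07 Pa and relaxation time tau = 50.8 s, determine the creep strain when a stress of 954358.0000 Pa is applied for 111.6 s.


epsilon(t) = (sigma/E) * (1 - exp(-t/tau))
sigma/E = 954358.0000 / 4.6484e+07 = 0.0205
exp(-t/tau) = exp(-111.6 / 50.8) = 0.1112
epsilon = 0.0205 * (1 - 0.1112)
epsilon = 0.0182


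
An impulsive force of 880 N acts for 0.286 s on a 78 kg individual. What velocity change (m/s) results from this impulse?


J = F * dt = 880 * 0.286 = 251.6800 N*s
delta_v = J / m
delta_v = 251.6800 / 78
delta_v = 3.2267


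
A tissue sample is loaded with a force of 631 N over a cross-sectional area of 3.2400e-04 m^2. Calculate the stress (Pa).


stress = F / A
stress = 631 / 3.2400e-04
stress = 1.9475e+06


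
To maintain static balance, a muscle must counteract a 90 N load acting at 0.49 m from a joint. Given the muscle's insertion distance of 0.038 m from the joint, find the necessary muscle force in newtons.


F_muscle = W * d_load / d_muscle
F_muscle = 90 * 0.49 / 0.038
Numerator = 44.1000
F_muscle = 1160.5263


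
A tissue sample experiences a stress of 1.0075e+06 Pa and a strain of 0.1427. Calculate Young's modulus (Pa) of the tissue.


E = stress / strain
E = 1.0075e+06 / 0.1427
E = 7.0603e+06


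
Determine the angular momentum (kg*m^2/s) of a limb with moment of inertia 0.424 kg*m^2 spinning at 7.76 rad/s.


L = I * omega
L = 0.424 * 7.76
L = 3.2902


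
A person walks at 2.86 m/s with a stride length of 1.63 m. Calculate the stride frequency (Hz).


f = v / stride_length
f = 2.86 / 1.63
f = 1.7546


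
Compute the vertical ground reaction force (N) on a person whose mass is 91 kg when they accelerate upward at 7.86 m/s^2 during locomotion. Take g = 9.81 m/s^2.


GRF = m * (g + a)
GRF = 91 * (9.81 + 7.86)
GRF = 91 * 17.6700
GRF = 1607.9700


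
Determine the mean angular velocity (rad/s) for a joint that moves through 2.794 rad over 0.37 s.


omega = delta_theta / delta_t
omega = 2.794 / 0.37
omega = 7.5514


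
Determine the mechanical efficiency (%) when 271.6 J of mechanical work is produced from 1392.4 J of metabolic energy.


eta = (W_mech / E_meta) * 100
eta = (271.6 / 1392.4) * 100
ratio = 0.1951
eta = 19.5059


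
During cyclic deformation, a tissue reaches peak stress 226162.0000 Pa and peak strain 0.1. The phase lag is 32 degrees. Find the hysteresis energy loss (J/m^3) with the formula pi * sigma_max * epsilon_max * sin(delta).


E_loss = pi * sigma_max * epsilon_max * sin(delta)
delta = 32 deg = 0.5585 rad
sin(delta) = 0.5299
E_loss = pi * 226162.0000 * 0.1 * 0.5299
E_loss = 37651.2342


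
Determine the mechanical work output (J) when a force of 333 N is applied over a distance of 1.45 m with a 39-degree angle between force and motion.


W = F * d * cos(theta)
theta = 39 deg = 0.6807 rad
cos(theta) = 0.7771
W = 333 * 1.45 * 0.7771
W = 375.2449


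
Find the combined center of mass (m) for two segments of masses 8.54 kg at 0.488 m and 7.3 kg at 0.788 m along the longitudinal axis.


COM = (m1*x1 + m2*x2) / (m1 + m2)
COM = (8.54*0.488 + 7.3*0.788) / (8.54 + 7.3)
Numerator = 9.9199
Denominator = 15.8400
COM = 0.6263


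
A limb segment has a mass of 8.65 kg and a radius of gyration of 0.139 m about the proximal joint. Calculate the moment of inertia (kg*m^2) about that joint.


I = m * k^2
I = 8.65 * 0.139^2
k^2 = 0.0193
I = 0.1671


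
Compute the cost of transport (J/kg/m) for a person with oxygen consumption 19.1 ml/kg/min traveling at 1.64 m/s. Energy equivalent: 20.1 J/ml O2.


Power per kg = VO2 * 20.1 / 60
Power per kg = 19.1 * 20.1 / 60 = 6.3985 W/kg
Cost = power_per_kg / speed
Cost = 6.3985 / 1.64
Cost = 3.9015


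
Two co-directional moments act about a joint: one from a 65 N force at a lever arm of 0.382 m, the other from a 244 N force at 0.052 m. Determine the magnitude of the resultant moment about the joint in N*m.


M = F1 * d1 + F2 * d2
M = 65 * 0.382 + 244 * 0.052
M = 24.8300 + 12.6880
M = 37.5180


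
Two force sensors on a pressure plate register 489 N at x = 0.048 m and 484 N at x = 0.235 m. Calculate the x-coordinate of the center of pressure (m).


COP_x = (F1*x1 + F2*x2) / (F1 + F2)
COP_x = (489*0.048 + 484*0.235) / (489 + 484)
Numerator = 137.2120
Denominator = 973
COP_x = 0.1410


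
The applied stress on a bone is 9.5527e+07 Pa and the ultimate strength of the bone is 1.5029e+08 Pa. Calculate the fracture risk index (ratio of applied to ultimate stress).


FRI = applied / ultimate
FRI = 9.5527e+07 / 1.5029e+08
FRI = 0.6356


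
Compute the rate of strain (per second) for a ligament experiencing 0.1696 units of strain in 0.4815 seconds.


strain_rate = delta_strain / delta_t
strain_rate = 0.1696 / 0.4815
strain_rate = 0.3522


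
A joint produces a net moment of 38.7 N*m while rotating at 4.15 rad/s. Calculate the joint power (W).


P = M * omega
P = 38.7 * 4.15
P = 160.6050


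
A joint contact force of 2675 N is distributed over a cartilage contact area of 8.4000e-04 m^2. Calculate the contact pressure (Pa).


P = F / A
P = 2675 / 8.4000e-04
P = 3.1845e+06


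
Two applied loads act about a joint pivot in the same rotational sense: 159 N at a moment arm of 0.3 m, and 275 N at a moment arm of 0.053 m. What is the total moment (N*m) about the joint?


M = F1 * d1 + F2 * d2
M = 159 * 0.3 + 275 * 0.053
M = 47.7000 + 14.5750
M = 62.2750


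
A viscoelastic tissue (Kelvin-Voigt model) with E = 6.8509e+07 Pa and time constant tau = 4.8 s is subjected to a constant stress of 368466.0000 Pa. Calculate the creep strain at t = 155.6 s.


epsilon(t) = (sigma/E) * (1 - exp(-t/tau))
sigma/E = 368466.0000 / 6.8509e+07 = 0.0054
exp(-t/tau) = exp(-155.6 / 4.8) = 8.3487e-15
epsilon = 0.0054 * (1 - 8.3487e-15)
epsilon = 0.0054


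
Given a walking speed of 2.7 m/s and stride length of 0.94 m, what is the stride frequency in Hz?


f = v / stride_length
f = 2.7 / 0.94
f = 2.8723


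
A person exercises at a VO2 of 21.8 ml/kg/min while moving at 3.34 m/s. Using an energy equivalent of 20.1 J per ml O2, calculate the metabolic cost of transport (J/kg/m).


Power per kg = VO2 * 20.1 / 60
Power per kg = 21.8 * 20.1 / 60 = 7.3030 W/kg
Cost = power_per_kg / speed
Cost = 7.3030 / 3.34
Cost = 2.1865


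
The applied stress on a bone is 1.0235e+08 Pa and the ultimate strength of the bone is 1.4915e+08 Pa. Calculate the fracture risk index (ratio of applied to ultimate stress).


FRI = applied / ultimate
FRI = 1.0235e+08 / 1.4915e+08
FRI = 0.6862


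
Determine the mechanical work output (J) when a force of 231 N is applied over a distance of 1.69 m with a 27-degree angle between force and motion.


W = F * d * cos(theta)
theta = 27 deg = 0.4712 rad
cos(theta) = 0.8910
W = 231 * 1.69 * 0.8910
W = 347.8400


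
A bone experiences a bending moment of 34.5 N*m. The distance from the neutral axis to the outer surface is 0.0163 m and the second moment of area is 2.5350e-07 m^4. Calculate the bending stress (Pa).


sigma = M * c / I
sigma = 34.5 * 0.0163 / 2.5350e-07
M * c = 0.5623
sigma = 2.2183e+06


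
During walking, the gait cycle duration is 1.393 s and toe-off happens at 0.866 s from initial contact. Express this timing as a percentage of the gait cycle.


pct = (event_time / cycle_time) * 100
pct = (0.866 / 1.393) * 100
ratio = 0.6217
pct = 62.1680


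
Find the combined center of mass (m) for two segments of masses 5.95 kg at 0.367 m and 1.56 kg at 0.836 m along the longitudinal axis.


COM = (m1*x1 + m2*x2) / (m1 + m2)
COM = (5.95*0.367 + 1.56*0.836) / (5.95 + 1.56)
Numerator = 3.4878
Denominator = 7.5100
COM = 0.4644


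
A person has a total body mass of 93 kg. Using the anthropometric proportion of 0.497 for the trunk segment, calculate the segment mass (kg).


m_segment = body_mass * fraction
m_segment = 93 * 0.497
m_segment = 46.2210


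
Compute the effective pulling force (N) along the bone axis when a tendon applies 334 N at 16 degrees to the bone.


F_eff = F_tendon * cos(theta)
theta = 16 deg = 0.2793 rad
cos(theta) = 0.9613
F_eff = 334 * 0.9613
F_eff = 321.0614


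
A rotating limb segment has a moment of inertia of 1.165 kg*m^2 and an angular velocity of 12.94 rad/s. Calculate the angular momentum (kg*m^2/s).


L = I * omega
L = 1.165 * 12.94
L = 15.0751


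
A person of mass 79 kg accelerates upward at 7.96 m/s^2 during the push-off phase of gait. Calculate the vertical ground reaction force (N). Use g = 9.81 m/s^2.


GRF = m * (g + a)
GRF = 79 * (9.81 + 7.96)
GRF = 79 * 17.7700
GRF = 1403.8300


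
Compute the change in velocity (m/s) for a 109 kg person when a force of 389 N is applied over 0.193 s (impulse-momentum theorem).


J = F * dt = 389 * 0.193 = 75.0770 N*s
delta_v = J / m
delta_v = 75.0770 / 109
delta_v = 0.6888


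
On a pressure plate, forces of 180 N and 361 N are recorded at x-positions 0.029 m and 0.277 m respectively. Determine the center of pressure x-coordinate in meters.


COP_x = (F1*x1 + F2*x2) / (F1 + F2)
COP_x = (180*0.029 + 361*0.277) / (180 + 361)
Numerator = 105.2170
Denominator = 541
COP_x = 0.1945


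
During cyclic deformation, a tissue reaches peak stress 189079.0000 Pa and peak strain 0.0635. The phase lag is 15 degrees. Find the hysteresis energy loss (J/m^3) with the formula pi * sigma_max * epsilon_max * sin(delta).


E_loss = pi * sigma_max * epsilon_max * sin(delta)
delta = 15 deg = 0.2618 rad
sin(delta) = 0.2588
E_loss = pi * 189079.0000 * 0.0635 * 0.2588
E_loss = 9762.5467


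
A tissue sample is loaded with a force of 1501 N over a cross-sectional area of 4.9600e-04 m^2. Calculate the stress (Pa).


stress = F / A
stress = 1501 / 4.9600e-04
stress = 3.0262e+06


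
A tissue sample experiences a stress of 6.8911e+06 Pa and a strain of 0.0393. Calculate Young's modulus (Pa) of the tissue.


E = stress / strain
E = 6.8911e+06 / 0.0393
E = 1.7535e+08


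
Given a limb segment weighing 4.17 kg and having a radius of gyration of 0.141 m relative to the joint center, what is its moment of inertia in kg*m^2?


I = m * k^2
I = 4.17 * 0.141^2
k^2 = 0.0199
I = 0.0829


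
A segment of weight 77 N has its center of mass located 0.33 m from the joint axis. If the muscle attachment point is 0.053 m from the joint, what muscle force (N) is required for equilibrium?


F_muscle = W * d_load / d_muscle
F_muscle = 77 * 0.33 / 0.053
Numerator = 25.4100
F_muscle = 479.4340


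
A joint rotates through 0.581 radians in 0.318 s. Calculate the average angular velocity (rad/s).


omega = delta_theta / delta_t
omega = 0.581 / 0.318
omega = 1.8270


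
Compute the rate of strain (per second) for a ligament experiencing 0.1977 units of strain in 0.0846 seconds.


strain_rate = delta_strain / delta_t
strain_rate = 0.1977 / 0.0846
strain_rate = 2.3369


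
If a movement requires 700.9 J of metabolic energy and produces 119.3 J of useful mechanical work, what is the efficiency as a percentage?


eta = (W_mech / E_meta) * 100
eta = (119.3 / 700.9) * 100
ratio = 0.1702
eta = 17.0210


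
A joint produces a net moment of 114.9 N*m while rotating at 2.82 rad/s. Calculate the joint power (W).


P = M * omega
P = 114.9 * 2.82
P = 324.0180


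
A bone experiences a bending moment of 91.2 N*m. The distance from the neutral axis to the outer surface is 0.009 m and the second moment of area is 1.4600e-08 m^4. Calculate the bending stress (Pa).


sigma = M * c / I
sigma = 91.2 * 0.009 / 1.4600e-08
M * c = 0.8208
sigma = 5.6219e+07


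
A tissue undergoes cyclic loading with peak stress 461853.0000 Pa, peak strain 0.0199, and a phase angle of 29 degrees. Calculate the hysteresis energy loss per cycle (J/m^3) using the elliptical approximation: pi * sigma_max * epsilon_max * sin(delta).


E_loss = pi * sigma_max * epsilon_max * sin(delta)
delta = 29 deg = 0.5061 rad
sin(delta) = 0.4848
E_loss = pi * 461853.0000 * 0.0199 * 0.4848
E_loss = 13998.3854


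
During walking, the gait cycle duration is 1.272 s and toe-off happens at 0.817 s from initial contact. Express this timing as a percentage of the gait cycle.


pct = (event_time / cycle_time) * 100
pct = (0.817 / 1.272) * 100
ratio = 0.6423
pct = 64.2296


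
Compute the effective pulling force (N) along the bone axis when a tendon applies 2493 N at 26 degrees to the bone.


F_eff = F_tendon * cos(theta)
theta = 26 deg = 0.4538 rad
cos(theta) = 0.8988
F_eff = 2493 * 0.8988
F_eff = 2240.6936


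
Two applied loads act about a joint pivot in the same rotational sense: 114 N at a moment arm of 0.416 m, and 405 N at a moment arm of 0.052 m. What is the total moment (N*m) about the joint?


M = F1 * d1 + F2 * d2
M = 114 * 0.416 + 405 * 0.052
M = 47.4240 + 21.0600
M = 68.4840


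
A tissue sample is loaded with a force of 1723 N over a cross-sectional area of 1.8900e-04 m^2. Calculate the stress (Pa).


stress = F / A
stress = 1723 / 1.8900e-04
stress = 9.1164e+06


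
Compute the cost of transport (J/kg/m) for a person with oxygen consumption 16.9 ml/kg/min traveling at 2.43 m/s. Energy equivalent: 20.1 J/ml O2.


Power per kg = VO2 * 20.1 / 60
Power per kg = 16.9 * 20.1 / 60 = 5.6615 W/kg
Cost = power_per_kg / speed
Cost = 5.6615 / 2.43
Cost = 2.3298


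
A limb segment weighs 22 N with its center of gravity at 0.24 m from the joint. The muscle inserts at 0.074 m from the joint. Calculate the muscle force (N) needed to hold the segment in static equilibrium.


F_muscle = W * d_load / d_muscle
F_muscle = 22 * 0.24 / 0.074
Numerator = 5.2800
F_muscle = 71.3514


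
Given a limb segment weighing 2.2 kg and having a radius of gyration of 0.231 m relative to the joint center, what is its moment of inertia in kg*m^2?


I = m * k^2
I = 2.2 * 0.231^2
k^2 = 0.0534
I = 0.1174


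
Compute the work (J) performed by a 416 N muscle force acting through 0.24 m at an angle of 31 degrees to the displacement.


W = F * d * cos(theta)
theta = 31 deg = 0.5411 rad
cos(theta) = 0.8572
W = 416 * 0.24 * 0.8572
W = 85.5796


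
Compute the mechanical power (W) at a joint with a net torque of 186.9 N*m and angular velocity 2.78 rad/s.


P = M * omega
P = 186.9 * 2.78
P = 519.5820


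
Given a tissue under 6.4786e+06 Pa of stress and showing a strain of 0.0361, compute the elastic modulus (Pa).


E = stress / strain
E = 6.4786e+06 / 0.0361
E = 1.7946e+08


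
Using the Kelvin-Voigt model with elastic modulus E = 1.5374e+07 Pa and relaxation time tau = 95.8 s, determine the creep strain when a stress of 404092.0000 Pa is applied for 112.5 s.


epsilon(t) = (sigma/E) * (1 - exp(-t/tau))
sigma/E = 404092.0000 / 1.5374e+07 = 0.0263
exp(-t/tau) = exp(-112.5 / 95.8) = 0.3090
epsilon = 0.0263 * (1 - 0.3090)
epsilon = 0.0182


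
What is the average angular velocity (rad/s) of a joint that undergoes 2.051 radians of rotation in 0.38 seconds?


omega = delta_theta / delta_t
omega = 2.051 / 0.38
omega = 5.3974


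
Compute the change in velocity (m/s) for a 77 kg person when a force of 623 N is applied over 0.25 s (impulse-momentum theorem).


J = F * dt = 623 * 0.25 = 155.7500 N*s
delta_v = J / m
delta_v = 155.7500 / 77
delta_v = 2.0227


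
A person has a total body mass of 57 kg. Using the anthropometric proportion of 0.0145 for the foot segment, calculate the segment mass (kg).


m_segment = body_mass * fraction
m_segment = 57 * 0.0145
m_segment = 0.8265


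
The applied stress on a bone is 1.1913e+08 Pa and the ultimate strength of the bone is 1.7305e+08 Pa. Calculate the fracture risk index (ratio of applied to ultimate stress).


FRI = applied / ultimate
FRI = 1.1913e+08 / 1.7305e+08
FRI = 0.6884


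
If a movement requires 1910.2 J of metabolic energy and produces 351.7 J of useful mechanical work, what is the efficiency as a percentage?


eta = (W_mech / E_meta) * 100
eta = (351.7 / 1910.2) * 100
ratio = 0.1841
eta = 18.4117


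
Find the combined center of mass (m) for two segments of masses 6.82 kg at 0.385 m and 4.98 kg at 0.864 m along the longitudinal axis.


COM = (m1*x1 + m2*x2) / (m1 + m2)
COM = (6.82*0.385 + 4.98*0.864) / (6.82 + 4.98)
Numerator = 6.9284
Denominator = 11.8000
COM = 0.5872


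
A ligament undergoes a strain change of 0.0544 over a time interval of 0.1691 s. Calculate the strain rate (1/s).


strain_rate = delta_strain / delta_t
strain_rate = 0.0544 / 0.1691
strain_rate = 0.3217


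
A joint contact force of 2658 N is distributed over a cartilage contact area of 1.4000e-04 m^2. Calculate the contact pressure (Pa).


P = F / A
P = 2658 / 1.4000e-04
P = 1.8986e+07


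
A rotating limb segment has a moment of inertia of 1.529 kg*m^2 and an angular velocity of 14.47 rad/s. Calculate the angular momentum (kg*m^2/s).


L = I * omega
L = 1.529 * 14.47
L = 22.1246


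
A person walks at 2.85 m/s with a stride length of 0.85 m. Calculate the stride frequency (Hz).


f = v / stride_length
f = 2.85 / 0.85
f = 3.3529


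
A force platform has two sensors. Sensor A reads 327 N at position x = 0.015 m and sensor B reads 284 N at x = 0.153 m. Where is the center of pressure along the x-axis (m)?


COP_x = (F1*x1 + F2*x2) / (F1 + F2)
COP_x = (327*0.015 + 284*0.153) / (327 + 284)
Numerator = 48.3570
Denominator = 611
COP_x = 0.0791


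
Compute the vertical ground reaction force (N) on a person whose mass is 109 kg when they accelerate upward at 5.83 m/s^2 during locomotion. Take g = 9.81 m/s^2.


GRF = m * (g + a)
GRF = 109 * (9.81 + 5.83)
GRF = 109 * 15.6400
GRF = 1704.7600


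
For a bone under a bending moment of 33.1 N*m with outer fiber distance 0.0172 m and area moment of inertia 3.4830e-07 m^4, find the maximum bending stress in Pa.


sigma = M * c / I
sigma = 33.1 * 0.0172 / 3.4830e-07
M * c = 0.5693
sigma = 1.6346e+06


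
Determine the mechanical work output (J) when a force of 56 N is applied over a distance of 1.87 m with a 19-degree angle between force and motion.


W = F * d * cos(theta)
theta = 19 deg = 0.3316 rad
cos(theta) = 0.9455
W = 56 * 1.87 * 0.9455
W = 99.0147


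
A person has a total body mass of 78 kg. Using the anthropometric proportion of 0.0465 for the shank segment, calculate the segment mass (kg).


m_segment = body_mass * fraction
m_segment = 78 * 0.0465
m_segment = 3.6270


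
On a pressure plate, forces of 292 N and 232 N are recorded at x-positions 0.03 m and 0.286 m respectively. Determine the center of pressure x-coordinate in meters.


COP_x = (F1*x1 + F2*x2) / (F1 + F2)
COP_x = (292*0.03 + 232*0.286) / (292 + 232)
Numerator = 75.1120
Denominator = 524
COP_x = 0.1433


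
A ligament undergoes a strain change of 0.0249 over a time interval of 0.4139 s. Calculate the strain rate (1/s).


strain_rate = delta_strain / delta_t
strain_rate = 0.0249 / 0.4139
strain_rate = 0.0602


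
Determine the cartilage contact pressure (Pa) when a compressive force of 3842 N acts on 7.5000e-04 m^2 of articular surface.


P = F / A
P = 3842 / 7.5000e-04
P = 5.1227e+06


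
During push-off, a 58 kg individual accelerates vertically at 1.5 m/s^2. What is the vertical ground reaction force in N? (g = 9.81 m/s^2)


GRF = m * (g + a)
GRF = 58 * (9.81 + 1.5)
GRF = 58 * 11.3100
GRF = 655.9800
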